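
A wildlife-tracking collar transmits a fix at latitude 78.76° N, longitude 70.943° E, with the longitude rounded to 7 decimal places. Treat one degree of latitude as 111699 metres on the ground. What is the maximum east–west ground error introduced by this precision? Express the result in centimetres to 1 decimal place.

0.1 centimetres

Rounding to 7 decimal places leaves the longitude within ±5e-08° of the true value.
At latitude 78.76° a degree of longitude spans 111699 m × cos 78.76° = 111699 × 0.1949 ≈ 21772.3 m.
So at most 5e-08° × 21772.3 ≈ 0.00108861 m east–west.
That is 0.00108861 m = 0.10886 cm.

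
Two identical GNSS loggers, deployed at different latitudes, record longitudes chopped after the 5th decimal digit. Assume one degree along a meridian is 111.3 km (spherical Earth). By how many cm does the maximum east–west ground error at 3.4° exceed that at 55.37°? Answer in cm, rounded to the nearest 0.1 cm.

Truncating at 5 decimal places can drop up to a full unit in the last place, so the longitude may be off by as much as 1e-05°.
Error at 3.4° = 1e-05° × 111300 × cos 3.4° ≈ 1.113 × 0.9982 = 1.111 m.
At 55.37°: 1e-05° × 111300 × cos 55.37° = 1e-05 × 111300 × 0.5683 ≈ 0.63249 m.
So the lower-latitude error exceeds the higher by 1.111 − 0.63249 = 0.47855 m.
That is 0.478551 m = 47.855 cm.

47.9 cm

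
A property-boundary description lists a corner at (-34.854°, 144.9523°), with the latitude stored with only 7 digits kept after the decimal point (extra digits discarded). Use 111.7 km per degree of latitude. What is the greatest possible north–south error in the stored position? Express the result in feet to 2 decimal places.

Truncating at 7 decimal places can drop up to a full unit in the last place, so the latitude may be off by as much as 1e-07°.
So the N–S error is at most 1e-07 × 111700 = 0.01117 m.
In feet: 0.01117 m ÷ 0.3048 ≈ 0.036647 ft.

0.04 feet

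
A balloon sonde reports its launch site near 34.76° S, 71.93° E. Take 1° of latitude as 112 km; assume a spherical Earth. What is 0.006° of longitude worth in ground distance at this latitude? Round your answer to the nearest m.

552 m

At 34.76° a degree of longitude is 112000 × cos 34.76° ≈ 92013.3 m, so 0.006° corresponds to 552.08 m.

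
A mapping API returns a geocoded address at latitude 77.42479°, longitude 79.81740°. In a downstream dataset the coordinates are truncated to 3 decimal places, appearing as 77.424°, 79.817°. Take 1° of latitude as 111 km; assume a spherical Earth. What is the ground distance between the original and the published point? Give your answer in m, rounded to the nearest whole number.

88 m

Δlat = 77.42479 − 77.424 = +0.00079°; Δlon = 79.81740 − 79.817 = +0.00040°.
N–S: 0.00079° × 111000 m/° = 87.69 m.
E–W at 77.424°: 0.00040° × 111000 × cos 77.424° = 0.00040 × 111000 × 0.2177 ≈ 9.66741 m.
Combined displacement = (87.69² + 9.66741²)^½ ≈ 88.2213 m.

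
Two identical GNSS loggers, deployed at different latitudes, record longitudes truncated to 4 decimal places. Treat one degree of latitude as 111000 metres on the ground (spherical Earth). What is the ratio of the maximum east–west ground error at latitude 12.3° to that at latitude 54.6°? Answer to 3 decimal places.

1.687

Truncating at 4 decimal places can drop up to a full unit in the last place, so the longitude may be off by as much as 0.0001°.
Error at 12.3° = 0.0001° × 111000 × cos 12.3° ≈ 11.1 × 0.9770 = 10.845 m.
Error at 54.6° = 0.0001° × 111000 × cos 54.6° ≈ 11.1 × 0.5793 = 6.43 m.
Ratio: 10.845 / 6.43 = cos 12.3° / cos 54.6° ≈ 1.6867.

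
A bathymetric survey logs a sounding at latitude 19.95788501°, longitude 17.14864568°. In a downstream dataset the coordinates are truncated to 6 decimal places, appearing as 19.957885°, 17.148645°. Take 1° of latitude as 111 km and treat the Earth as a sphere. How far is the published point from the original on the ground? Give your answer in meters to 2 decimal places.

The latitude changed by +0.00000001° and the longitude by +0.00000068°.
N–S: 0.00000001° × 111000 m/° = 0.00111 m.
East–west at this latitude: 0.00000068° × 111000 × cos 19.9579° ≈ 0.00000068 × 104334 = 0.070947 m.
Distance: √(0.00111² + 0.070947²) ≈ 0.0709556 m.

0.07 meters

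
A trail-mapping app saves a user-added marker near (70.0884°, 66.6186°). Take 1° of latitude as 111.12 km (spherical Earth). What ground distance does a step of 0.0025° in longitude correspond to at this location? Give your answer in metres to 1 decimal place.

At 70.0884° a degree of longitude is 111120 × cos 70.0884° ≈ 37844.1 m, so 0.0025° corresponds to 94.6103 m.

94.6 metres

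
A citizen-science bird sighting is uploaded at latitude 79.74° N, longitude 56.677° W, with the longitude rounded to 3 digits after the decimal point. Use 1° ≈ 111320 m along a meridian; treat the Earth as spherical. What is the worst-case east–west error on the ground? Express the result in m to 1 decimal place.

9.9 m

Rounding to 3 decimal places leaves the longitude within ±0.0005° of the true value.
One degree of longitude at 79.74° is 111320 × cos 79.74° ≈ 111320 × 0.1781 = 19827.8 m.
East–west error: 0.0005° × 19827.8 m/° ≈ 9.9139 m.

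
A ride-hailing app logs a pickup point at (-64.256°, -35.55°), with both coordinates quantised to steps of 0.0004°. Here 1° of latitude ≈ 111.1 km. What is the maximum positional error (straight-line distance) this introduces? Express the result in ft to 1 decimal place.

79.5 ft

With a 0.0004° grid the true value lies within half a step, ±0.0004°/2 = ±0.0002°, of the stored one.
N–S: 0.0002° × 111100 m/° = 22.22 m.
E–W at 64.256°: 0.0002° × 111100 × cos 64.256° = 0.0002 × 111100 × 0.4344 ≈ 9.65128 m.
Worst case both components are at the extreme and orthogonal: √(22.22² + 9.65128²) ≈ 24.2255 m.
In feet: 24.2255 m ÷ 0.3048 ≈ 79.48 ft.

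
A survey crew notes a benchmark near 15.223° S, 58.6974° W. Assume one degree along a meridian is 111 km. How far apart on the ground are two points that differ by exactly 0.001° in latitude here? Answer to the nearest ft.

0.001° × 111000 m/° = 111 m.
In feet: 111 m ÷ 0.3048 ≈ 364.17 ft.

364 ft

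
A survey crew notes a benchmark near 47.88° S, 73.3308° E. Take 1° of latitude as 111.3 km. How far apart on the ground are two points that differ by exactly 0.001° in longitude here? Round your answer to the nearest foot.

245 feet

At 47.88° a degree of longitude is 111300 × cos 47.88° ≈ 74647.3 m, so 0.001° corresponds to 74.6473 m.
Converting: 74.6473 m × 3.2808 ft/m ≈ 244.91 ft.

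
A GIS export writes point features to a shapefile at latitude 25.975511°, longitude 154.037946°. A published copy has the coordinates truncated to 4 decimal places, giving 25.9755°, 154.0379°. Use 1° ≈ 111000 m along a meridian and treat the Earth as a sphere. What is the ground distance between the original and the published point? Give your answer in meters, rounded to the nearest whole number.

Δlat = 25.975511 − 25.9755 = +0.000011°; Δlon = 154.037946 − 154.0379 = +0.000046°.
North–south shift: 0.000011 × 111000 = 1.221 m.
East–west at this latitude: 0.000046° × 111000 × cos 25.9755° ≈ 0.000046 × 99786.9 = 4.5902 m.
Hypotenuse of the two orthogonal shifts: √(1.221² + 4.5902²) = 4.74982 m.

5 meters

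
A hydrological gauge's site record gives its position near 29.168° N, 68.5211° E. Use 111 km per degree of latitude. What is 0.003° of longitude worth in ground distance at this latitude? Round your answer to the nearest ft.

954 ft

0.003° of longitude at 29.168° is 0.003 × 111000 × cos 29.168° ≈ 0.003 × 96924.6 = 290.774 m.
In feet: 290.774 m ÷ 0.3048 ≈ 953.98 ft.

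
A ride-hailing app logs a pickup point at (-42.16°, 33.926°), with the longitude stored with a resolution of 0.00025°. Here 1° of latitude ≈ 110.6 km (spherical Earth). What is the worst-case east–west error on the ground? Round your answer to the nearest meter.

With a 0.00025° grid the true value lies within half a step, ±0.00025°/2 = ±0.000125°, of the stored one.
One degree of longitude at 42.16° is 110600 × cos 42.16° ≈ 110600 × 0.7413 = 81984.8 m.
Maximum E–W displacement: 0.000125 × 81984.8 = 10.2481 m.

10 meters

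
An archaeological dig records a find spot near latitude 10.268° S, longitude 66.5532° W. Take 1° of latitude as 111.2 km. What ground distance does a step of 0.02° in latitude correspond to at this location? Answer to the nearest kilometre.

2 kilometres

Along a meridian 0.02° is 0.02 × 111200 = 2224 m.
That is 2224 m = 2.224 km.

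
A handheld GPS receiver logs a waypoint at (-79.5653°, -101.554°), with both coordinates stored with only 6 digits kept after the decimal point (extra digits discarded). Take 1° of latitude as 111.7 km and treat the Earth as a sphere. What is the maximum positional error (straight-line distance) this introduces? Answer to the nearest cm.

11 cm

Truncating at 6 decimal places can drop up to a full unit in the last place, so each coordinate may be off by as much as 1e-06°.
Latitude error → 1e-06 × 111700 = 0.1117 m along the meridian.
Longitude error → 1e-06 × 111700 × cos 79.5653° = 1e-06 × 111700 × 0.1811 ≈ 0.0202305 m.
The two errors are perpendicular, so the maximum displacement is √(0.1117² + 0.0202305²) ≈ 0.113517 m.
That is 0.113517 m = 11.352 cm.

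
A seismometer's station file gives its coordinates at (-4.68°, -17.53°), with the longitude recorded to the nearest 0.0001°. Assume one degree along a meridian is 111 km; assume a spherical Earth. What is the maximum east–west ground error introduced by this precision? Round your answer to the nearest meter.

Rounding to 4 decimal places leaves the longitude within ±5e-05° of the true value.
One degree of longitude at 4.68° is 111000 × cos 4.68° ≈ 111000 × 0.9967 = 110630 m.
Maximum E–W displacement: 5e-05 × 110630 = 5.5315 m.

6 meters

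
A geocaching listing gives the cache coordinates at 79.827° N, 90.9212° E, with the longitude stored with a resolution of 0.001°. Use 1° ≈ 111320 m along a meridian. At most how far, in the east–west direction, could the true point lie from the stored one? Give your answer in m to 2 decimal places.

With a 0.001° grid the true value lies within half a step, ±0.001°/2 = ±0.0005°, of the stored one.
One degree of longitude at 79.827° is 111320 × cos 79.827° ≈ 111320 × 0.1766 = 19661.4 m.
East–west error: 0.0005° × 19661.4 m/° ≈ 9.83072 m.

9.83 m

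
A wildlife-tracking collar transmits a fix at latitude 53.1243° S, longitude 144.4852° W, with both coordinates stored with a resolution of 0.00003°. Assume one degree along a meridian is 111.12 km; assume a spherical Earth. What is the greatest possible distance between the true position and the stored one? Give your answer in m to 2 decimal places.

With a 0.00003° grid the true value lies within half a step, ±0.00003°/2 = ±1.5e-05°, of the stored one.
Latitude error → 1.5e-05 × 111120 = 1.6668 m along the meridian.
East–west component at 53.1243°: 1.5e-05° × 111120 × cos 53.1243° ≈ 1.5e-05 × 66681 ≈ 1.00022 m.
Worst case both components are at the extreme and orthogonal: √(1.6668² + 1.00022²) ≈ 1.94388 m.

1.94 m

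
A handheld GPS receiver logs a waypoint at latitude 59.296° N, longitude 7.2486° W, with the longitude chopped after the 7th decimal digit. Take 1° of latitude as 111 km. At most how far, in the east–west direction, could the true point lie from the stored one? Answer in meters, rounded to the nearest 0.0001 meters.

Truncating at 7 decimal places can drop up to a full unit in the last place, so the longitude may be off by as much as 1e-07°.
Parallels shrink by cos φ, so at 59.296° a degree of longitude is 111000 × 0.5106 ≈ 56676.9 m.
East–west error: 1e-07° × 56676.9 m/° ≈ 0.00566769 m.

0.0057 meters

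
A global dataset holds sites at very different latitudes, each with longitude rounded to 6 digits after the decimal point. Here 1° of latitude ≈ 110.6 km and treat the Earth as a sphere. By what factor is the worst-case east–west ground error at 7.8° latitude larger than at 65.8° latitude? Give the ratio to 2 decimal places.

2.42

Rounding to 6 decimal places leaves the longitude within ±5e-07° of the true value.
At 7.8°: 5e-07° × 110600 × cos 7.8° = 5e-07 × 110600 × 0.9907 ≈ 0.054788 m.
Error at 65.8° = 5e-07° × 110600 × cos 65.8° ≈ 0.0553 × 0.4099 = 0.022669 m.
Ratio: 0.054788 / 0.022669 = cos 7.8° / cos 65.8° ≈ 2.4169.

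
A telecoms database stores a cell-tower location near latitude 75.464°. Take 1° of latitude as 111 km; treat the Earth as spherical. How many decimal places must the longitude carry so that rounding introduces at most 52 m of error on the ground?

3 decimal places

At 75.464° one degree of longitude covers 111000 × cos 75.464° ≈ 111000 × 0.2510 ≈ 27859.7 m.
N decimal places → at most half a unit in the last place, 0.5 × 10⁻ᴺ° = 27859.7/2 × 10⁻ᴺ m.
Setting 13929.8 × 10⁻ᴺ ≤ 52 gives 10ᴺ ≥ 267.9, i.e. N ≥ 2.43.
At 2 places the error can reach 139 m, but 3 places keeps it to 13.9 m.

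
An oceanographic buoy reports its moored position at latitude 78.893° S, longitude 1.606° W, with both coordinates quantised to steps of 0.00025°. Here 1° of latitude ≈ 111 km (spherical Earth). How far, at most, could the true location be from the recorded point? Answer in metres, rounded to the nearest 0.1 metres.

With a 0.00025° grid the true value lies within half a step, ±0.00025°/2 = ±0.000125°, of the stored one.
N–S: 0.000125° × 111000 m/° = 13.875 m.
Longitude error → 0.000125 × 111000 × cos 78.893° = 0.000125 × 111000 × 0.1926 ≈ 2.67291 m.
Combining orthogonally: (13.875² + 2.67291²)^½ ≈ 14.1301 m.

14.1 metres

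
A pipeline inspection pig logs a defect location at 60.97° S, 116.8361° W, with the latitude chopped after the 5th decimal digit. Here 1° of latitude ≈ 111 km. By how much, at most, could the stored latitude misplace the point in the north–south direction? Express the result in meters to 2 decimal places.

Truncating at 5 decimal places can drop up to a full unit in the last place, so the latitude may be off by as much as 1e-05°.
North–south distance: 1e-05° × 111000 m/° = 1.11 m.

1.11 meters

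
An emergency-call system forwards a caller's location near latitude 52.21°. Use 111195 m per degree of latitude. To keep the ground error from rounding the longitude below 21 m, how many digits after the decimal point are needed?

At 52.21° one degree of longitude covers 111195 × cos 52.21° ≈ 111195 × 0.6128 ≈ 68136.9 m.
With N decimal places the half-ulp bound is 0.5·10⁻ᴺ°, or 0.5·10⁻ᴺ × 68136.9 m on the ground.
Setting 34068.4 × 10⁻ᴺ ≤ 21 gives 10ᴺ ≥ 1622, i.e. N ≥ 3.21.
At 3 places the error can reach 34.1 m, but 4 places keeps it to 3.41 m.

4 decimal places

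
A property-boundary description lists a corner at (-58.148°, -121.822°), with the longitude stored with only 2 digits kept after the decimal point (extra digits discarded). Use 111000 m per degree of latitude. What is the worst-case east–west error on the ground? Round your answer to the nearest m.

Truncating at 2 decimal places can drop up to a full unit in the last place, so the longitude may be off by as much as 0.01°.
At latitude 58.148° a degree of longitude spans 111000 m × cos 58.148° = 111000 × 0.5277 ≈ 58577.7 m.
East–west error: 0.01° × 58577.7 m/° ≈ 585.777 m.

586 m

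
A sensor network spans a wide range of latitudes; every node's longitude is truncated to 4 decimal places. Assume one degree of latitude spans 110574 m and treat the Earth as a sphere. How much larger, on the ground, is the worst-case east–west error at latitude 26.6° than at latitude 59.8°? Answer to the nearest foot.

Truncating at 4 decimal places can drop up to a full unit in the last place, so the longitude may be off by as much as 0.0001°.
Error at 26.6° = 0.0001° × 110574 × cos 26.6° ≈ 11.057 × 0.8942 = 9.887 m.
Error at 59.8° = 0.0001° × 110574 × cos 59.8° ≈ 11.057 × 0.5030 = 5.5621 m.
Difference: 9.887 − 5.5621 = 4.3249 m.
In feet: 4.32493 m ÷ 0.3048 ≈ 14.189 ft.

14 feet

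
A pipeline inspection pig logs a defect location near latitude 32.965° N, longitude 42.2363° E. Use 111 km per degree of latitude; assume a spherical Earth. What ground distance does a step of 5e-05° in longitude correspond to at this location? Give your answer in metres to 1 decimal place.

4.7 metres

At 32.965° a degree of longitude is 111000 × cos 32.965° ≈ 93129.3 m, so 5e-05° corresponds to 4.65647 m.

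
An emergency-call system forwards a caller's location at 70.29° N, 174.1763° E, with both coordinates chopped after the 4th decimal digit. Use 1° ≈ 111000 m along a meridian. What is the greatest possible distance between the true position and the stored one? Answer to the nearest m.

12 m

Truncating at 4 decimal places can drop up to a full unit in the last place, so each coordinate may be off by as much as 0.0001°.
Latitude error → 0.0001 × 111000 = 11.1 m along the meridian.
E–W at 70.29°: 0.0001° × 111000 × cos 70.29° = 0.0001 × 111000 × 0.3373 ≈ 3.74358 m.
Combining orthogonally: (11.1² + 3.74358²)^½ ≈ 11.7143 m.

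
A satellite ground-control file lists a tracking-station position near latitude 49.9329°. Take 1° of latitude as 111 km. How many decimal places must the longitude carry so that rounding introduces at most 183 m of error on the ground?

3 decimal places

At 49.9329° one degree of longitude covers 111000 × cos 49.9329° ≈ 111000 × 0.6437 ≈ 71449 m.
N decimal places → at most half a unit in the last place, 0.5 × 10⁻ᴺ° = 71449/2 × 10⁻ᴺ m.
Need 0.5 × 71449 × 10⁻ᴺ ≤ 183 → 10⁻ᴺ ≤ 5.123e-03, so N ≥ 2.29.
N = 2 would give 357 m (too coarse); N = 3 gives 35.7 m ≤ 183 m.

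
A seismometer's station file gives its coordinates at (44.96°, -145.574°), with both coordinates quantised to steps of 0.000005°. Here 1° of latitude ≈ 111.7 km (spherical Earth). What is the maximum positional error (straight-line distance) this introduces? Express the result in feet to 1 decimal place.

1.1 feet

With a 0.000005° grid the true value lies within half a step, ±0.000005°/2 = ±2.5e-06°, of the stored one.
Latitude error → 2.5e-06 × 111700 = 0.27925 m along the meridian.
E–W at 44.96°: 2.5e-06° × 111700 × cos 44.96° = 2.5e-06 × 111700 × 0.7076 ≈ 0.197597 m.
Combining orthogonally: (0.27925² + 0.197597²)^½ ≈ 0.34209 m.
Converting: 0.34209 m × 3.2808 ft/m ≈ 1.1223 ft.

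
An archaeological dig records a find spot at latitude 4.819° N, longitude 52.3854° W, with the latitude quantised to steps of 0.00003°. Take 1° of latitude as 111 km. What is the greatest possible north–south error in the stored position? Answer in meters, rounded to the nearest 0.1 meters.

With a 0.00003° grid the true value lies within half a step, ±0.00003°/2 = ±1.5e-05°, of the stored one.
Along the meridian that is 1.5e-05° × 111000 m/° = 1.665 m.

1.7 meters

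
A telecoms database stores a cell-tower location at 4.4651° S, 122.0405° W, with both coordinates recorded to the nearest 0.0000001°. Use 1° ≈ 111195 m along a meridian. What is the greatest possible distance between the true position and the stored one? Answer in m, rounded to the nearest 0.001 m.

0.008 m

Rounding to 7 decimal places leaves each coordinate within ±5e-08° of the true value.
Latitude error → 5e-08 × 111195 = 0.00555975 m along the meridian.
East–west component at 4.4651°: 5e-08° × 111195 × cos 4.4651° ≈ 5e-08 × 110858 ≈ 0.00554288 m.
Combining orthogonally: (0.00555975² + 0.00554288²)^½ ≈ 0.00785075 m.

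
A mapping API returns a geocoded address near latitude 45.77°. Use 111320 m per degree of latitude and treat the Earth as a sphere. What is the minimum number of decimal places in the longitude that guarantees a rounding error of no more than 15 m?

At 45.77° one degree of longitude covers 111320 × cos 45.77° ≈ 111320 × 0.6975 ≈ 77650.2 m.
N decimal places → at most half a unit in the last place, 0.5 × 10⁻ᴺ° = 77650.2/2 × 10⁻ᴺ m.
Need 0.5 × 77650.2 × 10⁻ᴺ ≤ 15 → 10⁻ᴺ ≤ 3.863e-04, so N ≥ 3.41.
N = 3 would give 38.8 m (too coarse); N = 4 gives 3.88 m ≤ 15 m.

4 decimal places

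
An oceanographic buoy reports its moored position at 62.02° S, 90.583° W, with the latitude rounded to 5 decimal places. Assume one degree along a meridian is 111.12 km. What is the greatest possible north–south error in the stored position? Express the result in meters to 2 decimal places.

Rounding to 5 decimal places leaves the latitude within ±5e-06° of the true value.
Along the meridian that is 5e-06° × 111120 m/° = 0.5556 m.

0.56 meters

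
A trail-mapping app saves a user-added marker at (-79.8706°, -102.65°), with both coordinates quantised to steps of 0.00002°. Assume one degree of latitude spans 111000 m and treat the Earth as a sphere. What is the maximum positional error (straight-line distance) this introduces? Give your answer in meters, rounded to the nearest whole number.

With a 0.00002° grid the true value lies within half a step, ±0.00002°/2 = ±1e-05°, of the stored one.
North–south component: 1e-05° × 111000 = 1.11 m.
East–west component at 79.8706°: 1e-05° × 111000 × cos 79.8706° ≈ 1e-05 × 19521.8 ≈ 0.195218 m.
The two errors are perpendicular, so the maximum displacement is √(1.11² + 0.195218²) ≈ 1.12704 m.

1 meters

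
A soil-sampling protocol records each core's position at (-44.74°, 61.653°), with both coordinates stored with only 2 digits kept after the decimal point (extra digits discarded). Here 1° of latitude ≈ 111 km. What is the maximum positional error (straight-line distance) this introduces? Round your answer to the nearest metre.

Truncating at 2 decimal places can drop up to a full unit in the last place, so each coordinate may be off by as much as 0.01°.
Latitude error → 0.01 × 111000 = 1110 m along the meridian.
East–west component at 44.74°: 0.01° × 111000 × cos 44.74° ≈ 0.01 × 78844.2 ≈ 788.442 m.
Worst case both components are at the extreme and orthogonal: √(1110² + 788.442²) ≈ 1361.52 m.

1362 metres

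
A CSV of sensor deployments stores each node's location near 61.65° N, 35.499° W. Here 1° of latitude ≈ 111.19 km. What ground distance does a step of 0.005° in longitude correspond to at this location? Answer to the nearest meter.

0.005° of longitude at 61.65° is 0.005 × 111190 × cos 61.65° ≈ 0.005 × 52799.3 = 263.996 m.

264 meters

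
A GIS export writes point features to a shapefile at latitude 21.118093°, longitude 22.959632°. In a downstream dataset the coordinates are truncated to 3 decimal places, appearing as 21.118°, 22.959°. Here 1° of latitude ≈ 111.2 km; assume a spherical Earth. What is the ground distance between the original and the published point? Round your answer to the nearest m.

66 m

The latitude changed by +0.000093° and the longitude by +0.000632°.
N–S: 0.000093° × 111200 m/° = 10.3416 m.
E–W at 21.118°: 0.000632° × 111200 × cos 21.118° = 0.000632 × 111200 × 0.9328 ≈ 65.5585 m.
Hypotenuse of the two orthogonal shifts: √(10.3416² + 65.5585²) = 66.3692 m.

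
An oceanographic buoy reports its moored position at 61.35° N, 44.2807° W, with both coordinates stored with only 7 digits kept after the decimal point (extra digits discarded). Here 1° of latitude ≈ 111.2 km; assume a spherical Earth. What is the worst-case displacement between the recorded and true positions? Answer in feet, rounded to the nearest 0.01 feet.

0.04 feet

Truncating at 7 decimal places can drop up to a full unit in the last place, so each coordinate may be off by as much as 1e-07°.
North–south component: 1e-07° × 111200 = 0.01112 m.
Longitude error → 1e-07 × 111200 × cos 61.35° = 1e-07 × 111200 × 0.4795 ≈ 0.00533157 m.
The two errors are perpendicular, so the maximum displacement is √(0.01112² + 0.00533157²) ≈ 0.0123321 m.
Converting: 0.0123321 m × 3.2808 ft/m ≈ 0.04046 ft.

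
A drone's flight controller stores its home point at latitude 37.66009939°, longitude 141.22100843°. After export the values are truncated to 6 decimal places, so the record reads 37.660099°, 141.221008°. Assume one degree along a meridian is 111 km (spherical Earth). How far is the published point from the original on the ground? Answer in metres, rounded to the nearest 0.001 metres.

0.057 metres

The latitude changed by +0.00000039° and the longitude by +0.00000043°.
North–south shift: 0.00000039 × 111000 = 0.04329 m.
E–W at 37.6601°: 0.00000043° × 111000 × cos 37.6601° = 0.00000043 × 111000 × 0.7916 ≈ 0.0377854 m.
Distance: √(0.04329² + 0.0377854²) ≈ 0.057461 m.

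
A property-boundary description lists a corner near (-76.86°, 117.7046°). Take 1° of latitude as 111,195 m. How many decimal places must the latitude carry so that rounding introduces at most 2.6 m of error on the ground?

5 decimal places

One degree of latitude covers 111195 m.
With N decimal places the half-ulp bound is 0.5·10⁻ᴺ°, or 0.5·10⁻ᴺ × 111195 m on the ground.
Setting 55597.5 × 10⁻ᴺ ≤ 2.6 gives 10ᴺ ≥ 2.138e+04, i.e. N ≥ 4.33.
N = 4 would give 5.56 m (too coarse); N = 5 gives 0.556 m ≤ 2.6 m.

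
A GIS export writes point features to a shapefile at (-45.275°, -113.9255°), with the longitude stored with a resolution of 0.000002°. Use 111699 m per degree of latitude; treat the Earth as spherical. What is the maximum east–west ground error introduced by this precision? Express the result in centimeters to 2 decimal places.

With a 0.000002° grid the true value lies within half a step, ±0.000002°/2 = ±1e-06°, of the stored one.
One degree of longitude at 45.275° is 111699 × cos 45.275° ≈ 111699 × 0.7037 = 78603.1 m.
So at most 1e-06° × 78603.1 ≈ 0.0786031 m east–west.
That is 0.0786031 m = 7.8603 cm.

7.86 centimeters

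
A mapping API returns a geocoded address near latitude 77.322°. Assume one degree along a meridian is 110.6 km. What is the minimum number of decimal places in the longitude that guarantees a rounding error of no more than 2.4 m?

4 decimal places

At 77.322° one degree of longitude covers 110600 × cos 77.322° ≈ 110600 × 0.2195 ≈ 24273.6 m.
Rounding to N decimal places gives at most 0.5 × 10⁻ᴺ degrees of error, i.e. 0.5 × 10⁻ᴺ × 24273.6 m.
Need 0.5 × 24273.6 × 10⁻ᴺ ≤ 2.4 → 10⁻ᴺ ≤ 1.977e-04, so N ≥ 3.70.
At 3 places the error can reach 12.1 m, but 4 places keeps it to 1.21 m.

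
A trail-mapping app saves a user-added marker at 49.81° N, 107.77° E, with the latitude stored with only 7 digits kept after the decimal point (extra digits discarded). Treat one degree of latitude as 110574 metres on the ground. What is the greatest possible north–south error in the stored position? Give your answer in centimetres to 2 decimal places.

1.11 centimetres

Truncating at 7 decimal places can drop up to a full unit in the last place, so the latitude may be off by as much as 1e-07°.
North–south distance: 1e-07° × 110574 m/° = 0.0110574 m.
That is 0.0110574 m = 1.1057 cm.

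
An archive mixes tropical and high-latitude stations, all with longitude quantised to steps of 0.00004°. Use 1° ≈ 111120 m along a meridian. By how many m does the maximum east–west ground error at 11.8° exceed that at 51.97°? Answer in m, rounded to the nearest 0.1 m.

With a 0.00004° grid the true value lies within half a step, ±0.00004°/2 = ±2e-05°, of the stored one.
Error at 11.8° = 2e-05° × 111120 × cos 11.8° ≈ 2.2224 × 0.9789 = 2.1754 m.
Error at 51.97° = 2e-05° × 111120 × cos 51.97° ≈ 2.2224 × 0.6161 = 1.3692 m.
Difference: 2.1754 − 1.3692 = 0.80627 m.

0.8 m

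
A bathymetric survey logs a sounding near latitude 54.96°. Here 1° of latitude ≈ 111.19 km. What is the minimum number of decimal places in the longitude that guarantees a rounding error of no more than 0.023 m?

At 54.96° one degree of longitude covers 111190 × cos 54.96° ≈ 111190 × 0.5741 ≈ 63839.5 m.
With N decimal places the half-ulp bound is 0.5·10⁻ᴺ°, or 0.5·10⁻ᴺ × 63839.5 m on the ground.
Setting 31919.8 × 10⁻ᴺ ≤ 0.023 gives 10ᴺ ≥ 1.388e+06, i.e. N ≥ 6.14.
At 6 places the error can reach 0.0319 m, but 7 places keeps it to 0.00319 m.

7 decimal places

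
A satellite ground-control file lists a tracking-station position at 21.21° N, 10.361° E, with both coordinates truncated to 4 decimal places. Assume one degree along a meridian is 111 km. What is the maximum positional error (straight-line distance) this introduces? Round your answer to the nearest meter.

Truncating at 4 decimal places can drop up to a full unit in the last place, so each coordinate may be off by as much as 0.0001°.
North–south component: 0.0001° × 111000 = 11.1 m.
Longitude error → 0.0001 × 111000 × cos 21.21° = 0.0001 × 111000 × 0.9323 ≈ 10.3481 m.
Worst case both components are at the extreme and orthogonal: √(11.1² + 10.3481²) ≈ 15.1754 m.

15 meters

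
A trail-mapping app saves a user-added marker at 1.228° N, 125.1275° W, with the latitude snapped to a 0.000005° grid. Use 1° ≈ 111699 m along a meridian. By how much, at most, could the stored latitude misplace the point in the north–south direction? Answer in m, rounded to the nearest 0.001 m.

With a 0.000005° grid the true value lies within half a step, ±0.000005°/2 = ±2.5e-06°, of the stored one.
Along the meridian that is 2.5e-06° × 111699 m/° = 0.279247 m.

0.279 m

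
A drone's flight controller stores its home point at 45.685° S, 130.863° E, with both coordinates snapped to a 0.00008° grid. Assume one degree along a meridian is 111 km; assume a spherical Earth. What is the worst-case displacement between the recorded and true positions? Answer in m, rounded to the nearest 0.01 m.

5.42 m

With a 0.00008° grid the true value lies within half a step, ±0.00008°/2 = ±4e-05°, of the stored one.
N–S: 4e-05° × 111000 m/° = 4.44 m.
East–west component at 45.685°: 4e-05° × 111000 × cos 45.685° ≈ 4e-05 × 77544.9 ≈ 3.1018 m.
The two errors are perpendicular, so the maximum displacement is √(4.44² + 3.1018²) ≈ 5.41616 m.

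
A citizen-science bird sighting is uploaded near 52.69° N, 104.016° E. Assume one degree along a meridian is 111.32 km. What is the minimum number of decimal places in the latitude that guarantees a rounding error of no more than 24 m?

4 decimal places

One degree of latitude covers 111320 m.
With N decimal places the half-ulp bound is 0.5·10⁻ᴺ°, or 0.5·10⁻ᴺ × 111320 m on the ground.
Setting 55660 × 10⁻ᴺ ≤ 24 gives 10ᴺ ≥ 2319, i.e. N ≥ 3.37.
So 4 decimal places suffice (5.57 m); 3 would allow up to 55.7 m.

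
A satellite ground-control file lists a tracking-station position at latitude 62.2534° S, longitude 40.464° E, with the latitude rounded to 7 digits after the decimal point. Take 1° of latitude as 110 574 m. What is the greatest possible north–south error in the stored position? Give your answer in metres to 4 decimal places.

Rounding to 7 decimal places leaves the latitude within ±5e-08° of the true value.
So the N–S error is at most 5e-08 × 110574 = 0.0055287 m.

0.0055 metres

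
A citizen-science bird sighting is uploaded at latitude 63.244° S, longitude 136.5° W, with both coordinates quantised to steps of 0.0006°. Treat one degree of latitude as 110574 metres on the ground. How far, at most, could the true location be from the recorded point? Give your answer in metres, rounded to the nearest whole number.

36 metres

With a 0.0006° grid the true value lies within half a step, ±0.0006°/2 = ±0.0003°, of the stored one.
North–south component: 0.0003° × 110574 = 33.1722 m.
Longitude error → 0.0003 × 110574 × cos 63.244° = 0.0003 × 110574 × 0.4502 ≈ 14.9339 m.
Worst case both components are at the extreme and orthogonal: √(33.1722² + 14.9339²) ≈ 36.3788 m.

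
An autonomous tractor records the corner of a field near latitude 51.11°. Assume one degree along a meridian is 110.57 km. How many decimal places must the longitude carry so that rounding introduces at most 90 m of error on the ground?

At 51.11° one degree of longitude covers 110570 × cos 51.11° ≈ 110570 × 0.6278 ≈ 69418.9 m.
N decimal places → at most half a unit in the last place, 0.5 × 10⁻ᴺ° = 69418.9/2 × 10⁻ᴺ m.
Setting 34709.4 × 10⁻ᴺ ≤ 90 gives 10ᴺ ≥ 385.7, i.e. N ≥ 2.59.
N = 2 would give 347 m (too coarse); N = 3 gives 34.7 m ≤ 90 m.

3 decimal places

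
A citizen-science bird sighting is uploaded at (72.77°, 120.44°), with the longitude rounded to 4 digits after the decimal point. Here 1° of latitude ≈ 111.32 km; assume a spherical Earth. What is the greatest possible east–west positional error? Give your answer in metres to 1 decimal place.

Rounding to 4 decimal places leaves the longitude within ±5e-05° of the true value.
At latitude 72.77° a degree of longitude spans 111320 m × cos 72.77° = 111320 × 0.2962 ≈ 32973.9 m.
So at most 5e-05° × 32973.9 ≈ 1.64869 m east–west.

1.6 metres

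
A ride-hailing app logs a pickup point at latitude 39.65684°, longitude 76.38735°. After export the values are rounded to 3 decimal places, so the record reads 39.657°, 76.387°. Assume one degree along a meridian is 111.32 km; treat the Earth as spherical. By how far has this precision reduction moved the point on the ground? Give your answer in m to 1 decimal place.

Δlat = 39.65684 − 39.657 = -0.00016°; Δlon = 76.38735 − 76.387 = +0.00035°.
N–S: -0.00016° × 111320 m/° = -17.8112 m.
East–west at this latitude: 0.00035° × 111320 × cos 39.657° ≈ 0.00035 × 85702.9 = 29.996 m.
Hypotenuse of the two orthogonal shifts: √(17.8112² + 29.996²) = 34.8855 m.

34.9 m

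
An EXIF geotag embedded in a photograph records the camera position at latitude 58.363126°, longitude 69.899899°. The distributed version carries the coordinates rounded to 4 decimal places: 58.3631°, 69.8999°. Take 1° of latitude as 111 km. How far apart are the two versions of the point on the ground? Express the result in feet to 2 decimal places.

The latitude changed by +0.000026° and the longitude by -0.000001°.
N–S: 0.000026° × 111000 m/° = 2.886 m.
E–W at 58.3631°: -0.000001° × 111000 × cos 58.3631° = -0.000001 × 111000 × 0.5245 ≈ -0.0582233 m.
Distance: √(2.886² + 0.0582233²) ≈ 2.88659 m.
Converting: 2.88659 m × 3.2808 ft/m ≈ 9.4704 ft.

9.47 feet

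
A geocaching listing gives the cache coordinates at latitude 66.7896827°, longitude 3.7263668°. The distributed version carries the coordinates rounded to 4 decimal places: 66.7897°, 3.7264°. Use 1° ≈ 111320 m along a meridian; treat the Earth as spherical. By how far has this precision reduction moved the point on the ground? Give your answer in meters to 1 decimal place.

The latitude changed by -0.0000173° and the longitude by -0.0000332°.
N–S: -0.0000173° × 111320 m/° = -1.92584 m.
E–W at 66.7897°: -0.0000332° × 111320 × cos 66.7897° = -0.0000332 × 111320 × 0.3941 ≈ -1.45655 m.
Hypotenuse of the two orthogonal shifts: √(1.92584² + 1.45655²) = 2.41462 m.

2.4 meters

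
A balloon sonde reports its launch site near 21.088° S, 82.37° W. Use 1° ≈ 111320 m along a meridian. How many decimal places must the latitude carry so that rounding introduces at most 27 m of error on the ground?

One degree of latitude covers 111320 m.
With N decimal places the half-ulp bound is 0.5·10⁻ᴺ°, or 0.5·10⁻ᴺ × 111320 m on the ground.
Setting 55660 × 10⁻ᴺ ≤ 27 gives 10ᴺ ≥ 2061, i.e. N ≥ 3.31.
At 3 places the error can reach 55.7 m, but 4 places keeps it to 5.57 m.

4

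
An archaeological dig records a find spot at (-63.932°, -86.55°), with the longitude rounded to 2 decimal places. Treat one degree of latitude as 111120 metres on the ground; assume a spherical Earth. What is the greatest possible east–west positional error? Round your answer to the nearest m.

Rounding to 2 decimal places leaves the longitude within ±0.005° of the true value.
One degree of longitude at 63.932° is 111120 × cos 63.932° ≈ 111120 × 0.4394 = 48830.3 m.
East–west error: 0.005° × 48830.3 m/° ≈ 244.152 m.

244 m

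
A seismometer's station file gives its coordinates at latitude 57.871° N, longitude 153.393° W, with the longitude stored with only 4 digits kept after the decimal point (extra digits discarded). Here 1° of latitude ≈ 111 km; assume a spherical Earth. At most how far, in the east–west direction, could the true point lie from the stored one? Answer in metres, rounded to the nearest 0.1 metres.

Truncating at 4 decimal places can drop up to a full unit in the last place, so the longitude may be off by as much as 0.0001°.
One degree of longitude at 57.871° is 111000 × cos 57.871° ≈ 111000 × 0.5318 = 59032.8 m.
So at most 0.0001° × 59032.8 ≈ 5.90328 m east–west.

5.9 metres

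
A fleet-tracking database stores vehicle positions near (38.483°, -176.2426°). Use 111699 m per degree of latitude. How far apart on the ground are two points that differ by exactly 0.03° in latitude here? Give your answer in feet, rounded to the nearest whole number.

10994 feet

Along a meridian 0.03° is 0.03 × 111699 = 3350.97 m.
Converting: 3350.97 m × 3.2808 ft/m ≈ 10994 ft.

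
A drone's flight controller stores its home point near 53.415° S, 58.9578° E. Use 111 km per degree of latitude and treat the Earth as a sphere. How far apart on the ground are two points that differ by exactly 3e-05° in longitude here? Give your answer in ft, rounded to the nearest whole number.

One degree of longitude here spans 111000 × cos 53.415° = 111000 × 0.5960 ≈ 66157.6 m; 3e-05° of that is 1.98473 m.
Converting: 1.98473 m × 3.2808 ft/m ≈ 6.5116 ft.

7 ft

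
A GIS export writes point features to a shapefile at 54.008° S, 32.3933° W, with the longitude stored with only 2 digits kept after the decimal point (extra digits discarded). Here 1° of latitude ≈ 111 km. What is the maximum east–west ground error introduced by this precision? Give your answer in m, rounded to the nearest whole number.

Truncating at 2 decimal places can drop up to a full unit in the last place, so the longitude may be off by as much as 0.01°.
One degree of longitude at 54.008° is 111000 × cos 54.008° ≈ 111000 × 0.5877 = 65231.6 m.
Maximum E–W displacement: 0.01 × 65231.6 = 652.316 m.

652 m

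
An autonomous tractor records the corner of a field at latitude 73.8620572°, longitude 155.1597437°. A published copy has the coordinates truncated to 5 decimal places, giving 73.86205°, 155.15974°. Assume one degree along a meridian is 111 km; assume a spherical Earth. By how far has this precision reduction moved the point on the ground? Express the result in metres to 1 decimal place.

0.8 metres

Δlat = 73.8620572 − 73.86205 = +0.0000072°; Δlon = 155.1597437 − 155.15974 = +0.0000037°.
North–south shift: 0.0000072 × 111000 = 0.7992 m.
E–W at 73.862°: 0.0000037° × 111000 × cos 73.862° = 0.0000037 × 111000 × 0.2780 ≈ 0.114154 m.
Distance: √(0.7992² + 0.114154²) ≈ 0.807312 m.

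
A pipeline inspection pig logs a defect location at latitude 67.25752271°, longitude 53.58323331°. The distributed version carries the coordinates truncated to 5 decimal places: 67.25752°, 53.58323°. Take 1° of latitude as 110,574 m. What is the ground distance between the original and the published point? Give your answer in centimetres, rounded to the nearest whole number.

The latitude changed by +0.00000271° and the longitude by +0.00000331°.
N–S: 0.00000271° × 110574 m/° = 0.299656 m.
East–west at this latitude: 0.00000331° × 110574 × cos 67.2575° ≈ 0.00000331 × 42746.8 = 0.141492 m.
Combined displacement = (0.299656² + 0.141492²)^½ ≈ 0.331381 m.
That is 0.331381 m = 33.138 cm.

33 centimetres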